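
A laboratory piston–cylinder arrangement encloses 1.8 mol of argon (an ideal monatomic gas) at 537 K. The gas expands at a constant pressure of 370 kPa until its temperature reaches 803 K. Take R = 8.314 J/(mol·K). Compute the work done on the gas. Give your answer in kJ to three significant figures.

W ≈ -3.98 kJ

Isobaric: W = P ΔV = nR ΔT.
W = (1.8)(8.314)(803 − 537) = 3981 J.
Work on gas = −W_by = -3981 J.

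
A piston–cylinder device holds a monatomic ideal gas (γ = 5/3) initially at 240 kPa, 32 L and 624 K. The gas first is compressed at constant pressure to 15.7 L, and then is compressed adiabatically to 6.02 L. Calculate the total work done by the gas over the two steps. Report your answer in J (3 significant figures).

W_total ≈ -8970 J

Step 1 (isobaric): W = PΔV = (240 kPa)(15.7 − 32 L) = -3912 J.
After step 1: P = 240 kPa, V = 15.7 L, T = 306.1 K.
Step 2 (adiabatic): W = (P₁V₁ − P₂V₂)/(γ−1) = (3768 − 7139)/0.667 = -5057 J.
W_total = -3912 − 5057 = -8969 J.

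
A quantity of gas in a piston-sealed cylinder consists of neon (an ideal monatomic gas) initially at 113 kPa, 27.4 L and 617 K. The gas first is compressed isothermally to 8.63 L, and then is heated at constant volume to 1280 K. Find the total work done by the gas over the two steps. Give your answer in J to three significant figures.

Step 1 (isothermal): W = P₁V₁ ln(V₂/V₁) = (3096) ln(8.63/27.4) = -3577 J.
Step 2 (isochoric): W = 0 (constant volume).
W_total = -3577 + 0 = -3577 J.

W_total ≈ -3580 J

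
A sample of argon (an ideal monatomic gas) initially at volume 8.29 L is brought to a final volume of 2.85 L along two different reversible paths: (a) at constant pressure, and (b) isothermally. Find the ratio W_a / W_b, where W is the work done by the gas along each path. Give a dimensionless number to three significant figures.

W_a / W_b ≈ 0.615

Path (a) isobaric: W = P₁(V₂ − V₁) → W_a/(P₁V₁) = -0.6562.
Path (b) isothermal: W = P₁V₁ ln(V₂/V₁) → W_b/(P₁V₁) = -1.068.
W_a / W_b = -0.6562 / -1.068 = 0.6146.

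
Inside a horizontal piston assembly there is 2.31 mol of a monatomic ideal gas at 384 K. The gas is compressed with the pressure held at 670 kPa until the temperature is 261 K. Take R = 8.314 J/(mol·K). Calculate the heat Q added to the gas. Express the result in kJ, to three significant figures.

Isobaric: W = nRΔT = (2.31)(8.314)(-123) = -2362 J.
ΔU = nCᵥΔT with Cᵥ = 3R/2: ΔU = (2.31)(12.47)(-123) = -3543 J.
Q = ΔU + W = -3543 − 2362 = -5906 J.

Q ≈ -5.91 kJ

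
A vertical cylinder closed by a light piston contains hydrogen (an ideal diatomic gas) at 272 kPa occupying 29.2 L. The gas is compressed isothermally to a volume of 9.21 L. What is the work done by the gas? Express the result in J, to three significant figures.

W ≈ -9160 J

Isothermal: W = nRT ln(V₂/V₁) = P₁V₁ ln(V₂/V₁).
P₁V₁ = (272 kPa)(29.2 L) = 7942 J.
W = 7942 × ln(9.21/29.2) = 7942 × -1.154
W_by_gas = -9165 J.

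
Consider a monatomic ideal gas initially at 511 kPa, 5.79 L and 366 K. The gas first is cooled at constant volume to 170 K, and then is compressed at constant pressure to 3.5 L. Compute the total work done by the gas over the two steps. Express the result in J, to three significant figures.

W_total ≈ -544 J

Step 1 (isochoric): W = 0 (constant volume).
After step 1: P = 237.3 kPa (V unchanged).
Step 2 (isobaric): W = PΔV = (237.3 kPa)(3.5 − 5.79 L) = -543.5 J.
W_total = 0 − 543.5 = -543.5 J.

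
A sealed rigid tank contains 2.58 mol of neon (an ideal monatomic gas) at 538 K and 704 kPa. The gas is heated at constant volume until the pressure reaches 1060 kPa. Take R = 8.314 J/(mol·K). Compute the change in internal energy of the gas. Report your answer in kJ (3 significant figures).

ΔU ≈ 8.75 kJ

Constant volume ⇒ W = 0, so Q = ΔU = nCᵥΔT with Cᵥ = 3R/2 = 12.47 J/(mol·K).
At constant V, T₂/T₁ = P₂/P₁ ⇒ ΔT = T₁(P₂/P₁ − 1) = 538·(1060/704 − 1) = 272.1 K.
ΔU = (2.58)(12.47)(272.1) = 8753 J.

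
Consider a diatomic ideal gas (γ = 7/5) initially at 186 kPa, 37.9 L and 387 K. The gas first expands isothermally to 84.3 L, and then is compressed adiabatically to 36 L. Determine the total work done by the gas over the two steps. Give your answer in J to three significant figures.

W_total ≈ -1510 J

Step 1 (isothermal): W = P₁V₁ ln(V₂/V₁) = (7049) ln(84.3/37.9) = 5636 J.
After step 1: P = 83.62 kPa, V = 84.3 L, T = 387 K.
Step 2 (adiabatic): W = (P₁V₁ − P₂V₂)/(γ−1) = (7049 − 9907)/0.4 = -7145 J.
W_total = 5636 − 7145 = -1510 J.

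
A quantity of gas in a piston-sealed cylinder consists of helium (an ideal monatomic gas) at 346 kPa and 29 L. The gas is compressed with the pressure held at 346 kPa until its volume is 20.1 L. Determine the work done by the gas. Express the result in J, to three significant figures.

W ≈ -3080 J

Isobaric: W = P ΔV.
W = (346 kPa)(20.1 − 29 L) = (346)(-8.9) = -3079 J.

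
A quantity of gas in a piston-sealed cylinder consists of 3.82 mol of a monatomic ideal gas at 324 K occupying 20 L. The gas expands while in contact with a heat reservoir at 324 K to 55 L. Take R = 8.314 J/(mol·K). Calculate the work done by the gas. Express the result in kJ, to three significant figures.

Isothermal: W = nRT ln(V₂/V₁).
W = (3.82)(8.314)(324) × ln(55/20)
  = 10290 × 1.012
W_by_gas = 10409 J.

W ≈ 10.4 kJ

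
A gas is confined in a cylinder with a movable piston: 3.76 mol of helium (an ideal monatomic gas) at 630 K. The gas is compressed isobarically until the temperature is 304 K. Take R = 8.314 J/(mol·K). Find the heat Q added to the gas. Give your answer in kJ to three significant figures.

Isobaric: W = nRΔT = (3.76)(8.314)(-326) = -10191 J.
ΔU = nCᵥΔT with Cᵥ = 3R/2: ΔU = (3.76)(12.47)(-326) = -15286 J.
Q = ΔU + W = -15286 − 10191 = -25477 J.

Q ≈ -25.5 kJ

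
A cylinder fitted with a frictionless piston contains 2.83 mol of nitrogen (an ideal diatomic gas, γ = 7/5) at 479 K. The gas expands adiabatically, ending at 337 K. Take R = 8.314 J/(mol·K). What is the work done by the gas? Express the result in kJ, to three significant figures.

W ≈ 8.35 kJ

Adiabatic ⇒ Q = 0, so W_by = −ΔU = nCᵥ(T₁ − T₂).
Cᵥ = 5R/2 = 20.79 J/(mol·K).
W = (2.83)(20.79)(479 − 337) = 8353 J.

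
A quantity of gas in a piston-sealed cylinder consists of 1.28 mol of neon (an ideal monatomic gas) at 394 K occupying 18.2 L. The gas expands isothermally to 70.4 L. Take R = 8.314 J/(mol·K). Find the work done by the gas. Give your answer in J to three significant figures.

Isothermal: W = nRT ln(V₂/V₁).
W = (1.28)(8.314)(394) × ln(70.4/18.2)
  = 4193 × 1.353
W_by_gas = 5672 J.

W ≈ 5670 J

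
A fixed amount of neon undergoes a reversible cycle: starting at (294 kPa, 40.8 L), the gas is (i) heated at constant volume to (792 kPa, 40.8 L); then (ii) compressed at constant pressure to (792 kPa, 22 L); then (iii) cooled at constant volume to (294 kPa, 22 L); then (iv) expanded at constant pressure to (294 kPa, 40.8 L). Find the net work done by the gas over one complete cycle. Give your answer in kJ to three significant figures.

W_net ≈ -9.36 kJ

Constant-volume legs do no work.
W(ii) = (792)(22 − 40.8) = -14890 J; W(iv) = (294)(40.8 − 22) = 5527 J.
W_net = -14890 + 5527 = -9362 J (the counter-clockwise enclosed area).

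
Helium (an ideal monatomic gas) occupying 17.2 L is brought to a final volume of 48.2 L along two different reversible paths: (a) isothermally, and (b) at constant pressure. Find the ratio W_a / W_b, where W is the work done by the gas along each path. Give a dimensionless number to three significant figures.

W_a / W_b ≈ 0.572

Path (a) isothermal: W = P₁V₁ ln(V₂/V₁) → W_a/(P₁V₁) = 1.03.
Path (b) isobaric: W = P₁(V₂ − V₁) → W_b/(P₁V₁) = 1.802.
W_a / W_b = 1.03 / 1.802 = 0.5717.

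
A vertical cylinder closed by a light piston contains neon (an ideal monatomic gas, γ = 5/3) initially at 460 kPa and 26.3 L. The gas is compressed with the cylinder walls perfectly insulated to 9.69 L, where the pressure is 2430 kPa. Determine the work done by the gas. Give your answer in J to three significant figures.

W ≈ -17200 J

Adiabatic: W = (P₁V₁ − P₂V₂)/(γ − 1) with γ = 5/3.
P₁V₁ = 12098 J, P₂V₂ = 23547 J.
W = (12098 − 23547) / 0.6667 = -17173 J.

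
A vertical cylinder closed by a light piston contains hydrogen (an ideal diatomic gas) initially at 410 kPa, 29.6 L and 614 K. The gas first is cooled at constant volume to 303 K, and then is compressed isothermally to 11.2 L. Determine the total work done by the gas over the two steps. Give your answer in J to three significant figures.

W_total ≈ -5820 J

Step 1 (isochoric): W = 0 (constant volume).
After step 1: P = 202.3 kPa (V unchanged).
Step 2 (isothermal): W = P₁V₁ ln(V₂/V₁) = (5989) ln(11.2/29.6) = -5820 J.
W_total = 0 − 5820 = -5820 J.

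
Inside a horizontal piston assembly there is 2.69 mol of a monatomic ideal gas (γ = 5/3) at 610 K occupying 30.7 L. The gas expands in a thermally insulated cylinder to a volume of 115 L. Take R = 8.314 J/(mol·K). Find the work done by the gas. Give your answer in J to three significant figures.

Adiabatic: TV^(γ−1) = const with γ = 5/3.
T₂ = T₁ (V₁/V₂)^(γ−1) = 610 × (30.7/115)^0.667 = 610 × 0.4146 = 252.9 K.
W_by = nCᵥ(T₁ − T₂) = (2.69)(12.47)(610 − 252.9) = 11979 J.

W ≈ 12000 J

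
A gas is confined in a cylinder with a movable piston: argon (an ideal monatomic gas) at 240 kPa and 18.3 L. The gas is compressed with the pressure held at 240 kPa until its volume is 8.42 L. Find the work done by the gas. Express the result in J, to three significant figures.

Isobaric: W = P ΔV.
W = (240 kPa)(8.42 − 18.3 L) = (240)(-9.88) = -2371 J.

W ≈ -2370 J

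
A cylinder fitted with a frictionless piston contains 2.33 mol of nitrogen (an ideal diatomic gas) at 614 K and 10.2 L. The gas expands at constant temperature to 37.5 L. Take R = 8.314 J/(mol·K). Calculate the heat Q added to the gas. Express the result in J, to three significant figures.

Q ≈ 15500 J

Isothermal ⇒ ΔU = 0, so Q = W = nRT ln(V₂/V₁).
Q = (2.33)(8.314)(614) ln(37.5/10.2) = 11894 × 1.302 = 15486 J.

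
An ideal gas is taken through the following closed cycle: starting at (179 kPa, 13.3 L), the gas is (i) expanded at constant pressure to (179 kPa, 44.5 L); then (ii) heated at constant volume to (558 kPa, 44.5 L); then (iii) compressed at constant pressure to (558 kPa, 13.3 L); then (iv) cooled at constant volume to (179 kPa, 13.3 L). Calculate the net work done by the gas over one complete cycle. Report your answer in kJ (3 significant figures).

Constant-volume legs do no work.
W(i) = (179)(44.5 − 13.3) = 5585 J; W(iii) = (558)(13.3 − 44.5) = -17410 J.
W_net = 5585 − 17410 = -11825 J (the counter-clockwise enclosed area).

W_net ≈ -11.8 kJ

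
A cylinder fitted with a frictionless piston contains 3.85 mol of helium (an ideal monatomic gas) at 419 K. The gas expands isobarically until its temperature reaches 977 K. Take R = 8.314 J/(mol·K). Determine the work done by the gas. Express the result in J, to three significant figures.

Isobaric: W = P ΔV = nR ΔT.
W = (3.85)(8.314)(977 − 419) = 17861 J.

W ≈ 17900 J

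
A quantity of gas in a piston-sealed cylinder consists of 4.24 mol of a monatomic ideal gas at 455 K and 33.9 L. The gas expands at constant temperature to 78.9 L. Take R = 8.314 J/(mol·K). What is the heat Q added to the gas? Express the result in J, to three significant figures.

Q ≈ 13500 J

Isothermal ⇒ ΔU = 0, so Q = W = nRT ln(V₂/V₁).
Q = (4.24)(8.314)(455) ln(78.9/33.9) = 16039 × 0.8448 = 13550 J.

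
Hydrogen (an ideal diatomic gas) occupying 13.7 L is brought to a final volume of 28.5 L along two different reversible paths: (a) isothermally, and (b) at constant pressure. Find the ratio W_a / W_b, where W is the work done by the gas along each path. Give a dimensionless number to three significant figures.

Path (a) isothermal: W = P₁V₁ ln(V₂/V₁) → W_a/(P₁V₁) = 0.7325.
Path (b) isobaric: W = P₁(V₂ − V₁) → W_b/(P₁V₁) = 1.08.
W_a / W_b = 0.7325 / 1.08 = 0.6781.

W_a / W_b ≈ 0.678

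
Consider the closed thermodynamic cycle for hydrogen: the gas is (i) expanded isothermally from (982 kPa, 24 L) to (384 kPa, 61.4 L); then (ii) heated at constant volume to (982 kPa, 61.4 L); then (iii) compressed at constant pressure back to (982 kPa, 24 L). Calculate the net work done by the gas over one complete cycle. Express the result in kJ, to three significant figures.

Leg (i): W = PᵢVᵢ ln(V_f/Vᵢ) = (23568) ln(61.4/24) = 22139 J.
Leg (ii): W = 0.
Leg (iii): W = PΔV = (982)(24 − 61.4) = -36727 J.
W_net = 22139 − 36727 = -14588 J.

W_net ≈ -14.6 kJ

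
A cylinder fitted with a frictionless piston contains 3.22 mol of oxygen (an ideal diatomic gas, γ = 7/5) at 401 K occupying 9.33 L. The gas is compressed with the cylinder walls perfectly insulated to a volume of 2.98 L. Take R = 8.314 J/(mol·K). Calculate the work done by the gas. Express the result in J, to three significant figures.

Adiabatic: TV^(γ−1) = const with γ = 7/5.
T₂ = T₁ (V₁/V₂)^(γ−1) = 401 × (9.33/2.98)^0.4 = 401 × 1.579 = 633 K.
W_by = nCᵥ(T₁ − T₂) = (3.22)(20.79)(401 − 633) = -15528 J.

W ≈ -15500 J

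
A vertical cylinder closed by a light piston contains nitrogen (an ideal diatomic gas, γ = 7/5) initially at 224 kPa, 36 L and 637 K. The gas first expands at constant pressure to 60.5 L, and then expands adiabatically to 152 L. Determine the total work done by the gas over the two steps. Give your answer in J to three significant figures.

W_total ≈ 15900 J

Step 1 (isobaric): W = PΔV = (224 kPa)(60.5 − 36 L) = 5488 J.
After step 1: P = 224 kPa, V = 60.5 L, T = 1071 K.
Step 2 (adiabatic): W = (P₁V₁ − P₂V₂)/(γ−1) = (13552 − 9375)/0.4 = 10443 J.
W_total = 5488 + 10443 = 15931 J.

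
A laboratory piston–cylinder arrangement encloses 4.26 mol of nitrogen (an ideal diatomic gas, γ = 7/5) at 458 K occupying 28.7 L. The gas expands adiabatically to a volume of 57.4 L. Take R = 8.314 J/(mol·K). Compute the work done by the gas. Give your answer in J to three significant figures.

Adiabatic: TV^(γ−1) = const with γ = 7/5.
T₂ = T₁ (V₁/V₂)^(γ−1) = 458 × (28.7/57.4)^0.4 = 458 × 0.7579 = 347.1 K.
W_by = nCᵥ(T₁ − T₂) = (4.26)(20.79)(458 − 347.1) = 9820 J.

W ≈ 9820 J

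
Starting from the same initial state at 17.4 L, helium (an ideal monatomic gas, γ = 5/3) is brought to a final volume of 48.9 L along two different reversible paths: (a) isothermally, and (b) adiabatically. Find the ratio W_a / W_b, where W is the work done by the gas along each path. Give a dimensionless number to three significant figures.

W_a / W_b ≈ 1.38

Path (a) isothermal: W = P₁V₁ ln(V₂/V₁) → W_a/(P₁V₁) = 1.033.
Path (b) adiabatic: W = P₁V₁(1 − (V₁/V₂)^(γ−1))/(γ−1) → W_b/(P₁V₁) = 0.7468.
W_a / W_b = 1.033 / 0.7468 = 1.384.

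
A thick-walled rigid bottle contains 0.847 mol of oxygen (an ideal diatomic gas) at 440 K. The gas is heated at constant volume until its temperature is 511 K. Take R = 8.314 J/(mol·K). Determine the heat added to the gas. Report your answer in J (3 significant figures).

Constant volume ⇒ W = 0, so Q = ΔU = nCᵥΔT with Cᵥ = 5R/2 = 20.79 J/(mol·K).
ΔU = (0.847)(20.79)(511 − 440) = 1250 J.

Q ≈ 1250 J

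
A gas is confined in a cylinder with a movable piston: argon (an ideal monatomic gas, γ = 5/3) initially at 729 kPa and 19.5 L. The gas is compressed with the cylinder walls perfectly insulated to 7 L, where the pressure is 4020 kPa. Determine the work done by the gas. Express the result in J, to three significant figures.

Adiabatic: W = (P₁V₁ − P₂V₂)/(γ − 1) with γ = 5/3.
P₁V₁ = 14216 J, P₂V₂ = 28140 J.
W = (14216 − 28140) / 0.6667 = -20887 J.

W ≈ -20900 J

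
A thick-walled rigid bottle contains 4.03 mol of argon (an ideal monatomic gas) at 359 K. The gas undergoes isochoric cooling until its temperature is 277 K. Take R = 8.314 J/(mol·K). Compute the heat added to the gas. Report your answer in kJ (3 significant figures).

Q ≈ -4.12 kJ

Constant volume ⇒ W = 0, so Q = ΔU = nCᵥΔT with Cᵥ = 3R/2 = 12.47 J/(mol·K).
ΔU = (4.03)(12.47)(277 − 359) = -4121 J.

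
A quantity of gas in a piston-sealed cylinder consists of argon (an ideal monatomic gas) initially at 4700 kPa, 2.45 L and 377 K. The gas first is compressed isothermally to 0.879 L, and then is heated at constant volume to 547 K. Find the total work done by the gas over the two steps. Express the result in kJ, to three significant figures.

Step 1 (isothermal): W = P₁V₁ ln(V₂/V₁) = (11515) ln(0.879/2.45) = -11804 J.
Step 2 (isochoric): W = 0 (constant volume).
W_total = -11804 + 0 = -11804 J.

W_total ≈ -11.8 kJ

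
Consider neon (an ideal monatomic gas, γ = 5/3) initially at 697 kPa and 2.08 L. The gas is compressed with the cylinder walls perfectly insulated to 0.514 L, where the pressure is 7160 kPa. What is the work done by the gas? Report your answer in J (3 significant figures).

Adiabatic: W = (P₁V₁ − P₂V₂)/(γ − 1) with γ = 5/3.
P₁V₁ = 1450 J, P₂V₂ = 3680 J.
W = (1450 − 3680) / 0.6667 = -3346 J.

W ≈ -3350 J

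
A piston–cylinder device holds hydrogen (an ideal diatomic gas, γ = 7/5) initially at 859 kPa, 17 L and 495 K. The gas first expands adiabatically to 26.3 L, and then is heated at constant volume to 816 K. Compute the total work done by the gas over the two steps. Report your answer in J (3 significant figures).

Step 1 (adiabatic): W = (P₁V₁ − P₂V₂)/(γ−1) = (14603 − 12264)/0.4 = 5847 J.
Step 2 (isochoric): W = 0 (constant volume).
W_total = 5847 + 0 = 5847 J.

W_total ≈ 5850 J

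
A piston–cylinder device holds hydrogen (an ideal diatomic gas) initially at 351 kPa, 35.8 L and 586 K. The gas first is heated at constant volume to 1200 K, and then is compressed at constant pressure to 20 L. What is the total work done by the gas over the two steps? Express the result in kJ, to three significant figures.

W_total ≈ -11.4 kJ

Step 1 (isochoric): W = 0 (constant volume).
After step 1: P = 718.8 kPa (V unchanged).
Step 2 (isobaric): W = PΔV = (718.8 kPa)(20 − 35.8 L) = -11357 J.
W_total = 0 − 11357 = -11357 J.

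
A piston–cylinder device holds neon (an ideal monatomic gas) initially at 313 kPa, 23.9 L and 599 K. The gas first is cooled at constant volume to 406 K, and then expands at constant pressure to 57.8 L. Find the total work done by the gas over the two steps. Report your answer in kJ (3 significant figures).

Step 1 (isochoric): W = 0 (constant volume).
After step 1: P = 212.2 kPa (V unchanged).
Step 2 (isobaric): W = PΔV = (212.2 kPa)(57.8 − 23.9 L) = 7192 J.
W_total = 0 + 7192 = 7192 J.

W_total ≈ 7.19 kJ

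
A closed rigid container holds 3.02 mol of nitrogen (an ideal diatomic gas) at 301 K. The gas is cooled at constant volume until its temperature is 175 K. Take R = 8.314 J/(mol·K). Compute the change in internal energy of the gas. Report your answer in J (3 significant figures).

Constant volume ⇒ W = 0, so Q = ΔU = nCᵥΔT with Cᵥ = 5R/2 = 20.79 J/(mol·K).
ΔU = (3.02)(20.79)(175 − 301) = -7909 J.

ΔU ≈ -7910 J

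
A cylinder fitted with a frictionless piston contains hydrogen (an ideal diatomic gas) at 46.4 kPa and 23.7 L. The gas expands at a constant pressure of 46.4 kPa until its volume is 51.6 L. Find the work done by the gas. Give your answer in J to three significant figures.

Isobaric: W = P ΔV.
W = (46.4 kPa)(51.6 − 23.7 L) = (46.4)(27.9) = 1295 J.

W ≈ 1290 J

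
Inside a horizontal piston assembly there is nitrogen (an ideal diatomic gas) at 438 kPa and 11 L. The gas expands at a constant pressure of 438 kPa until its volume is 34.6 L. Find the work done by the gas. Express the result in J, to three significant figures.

W ≈ 10300 J

Isobaric: W = P ΔV.
W = (438 kPa)(34.6 − 11 L) = (438)(23.6) = 10337 J.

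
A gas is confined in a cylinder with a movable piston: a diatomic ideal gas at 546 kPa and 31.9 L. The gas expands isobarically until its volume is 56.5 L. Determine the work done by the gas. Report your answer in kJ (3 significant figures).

W ≈ 13.4 kJ

Isobaric: W = P ΔV.
W = (546 kPa)(56.5 − 31.9 L) = (546)(24.6) = 13432 J.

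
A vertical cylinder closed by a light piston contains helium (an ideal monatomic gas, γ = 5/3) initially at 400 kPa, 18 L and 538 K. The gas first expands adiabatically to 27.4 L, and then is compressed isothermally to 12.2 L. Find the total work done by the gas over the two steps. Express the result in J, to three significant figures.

W_total ≈ -1760 J

Step 1 (adiabatic): W = (P₁V₁ − P₂V₂)/(γ−1) = (7200 − 5441)/0.667 = 2638 J.
After step 1: P = 198.6 kPa, V = 27.4 L, T = 406.6 K.
Step 2 (isothermal): W = P₁V₁ ln(V₂/V₁) = (5441) ln(12.2/27.4) = -4402 J.
W_total = 2638 − 4402 = -1764 J.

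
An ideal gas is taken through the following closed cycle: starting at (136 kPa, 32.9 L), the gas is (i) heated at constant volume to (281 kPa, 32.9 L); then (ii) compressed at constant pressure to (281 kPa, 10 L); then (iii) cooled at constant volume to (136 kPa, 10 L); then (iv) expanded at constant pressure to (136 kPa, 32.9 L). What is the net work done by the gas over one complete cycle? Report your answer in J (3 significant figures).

W_net ≈ -3320 J

Constant-volume legs do no work.
W(ii) = (281)(10 − 32.9) = -6435 J; W(iv) = (136)(32.9 − 10) = 3114 J.
W_net = -6435 + 3114 = -3320 J (the counter-clockwise enclosed area).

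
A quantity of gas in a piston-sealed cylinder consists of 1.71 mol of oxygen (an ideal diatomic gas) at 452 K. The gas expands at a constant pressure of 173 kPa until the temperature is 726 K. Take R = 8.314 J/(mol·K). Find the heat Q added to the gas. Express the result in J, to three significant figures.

Q ≈ 13600 J

Isobaric: W = nRΔT = (1.71)(8.314)(274) = 3895 J.
ΔU = nCᵥΔT with Cᵥ = 5R/2: ΔU = (1.71)(20.79)(274) = 9739 J.
Q = ΔU + W = 9739 + 3895 = 13634 J.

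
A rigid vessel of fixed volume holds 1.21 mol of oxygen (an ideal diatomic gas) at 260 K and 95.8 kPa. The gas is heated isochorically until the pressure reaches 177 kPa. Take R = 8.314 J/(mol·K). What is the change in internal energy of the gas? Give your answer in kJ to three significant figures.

Constant volume ⇒ W = 0, so Q = ΔU = nCᵥΔT with Cᵥ = 5R/2 = 20.79 J/(mol·K).
At constant V, T₂/T₁ = P₂/P₁ ⇒ ΔT = T₁(P₂/P₁ − 1) = 260·(177/95.8 − 1) = 220.4 K.
ΔU = (1.21)(20.79)(220.4) = 5542 J.

ΔU ≈ 5.54 kJ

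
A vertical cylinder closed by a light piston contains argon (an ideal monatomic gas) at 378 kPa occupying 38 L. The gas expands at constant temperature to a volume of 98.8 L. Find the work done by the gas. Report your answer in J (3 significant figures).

W ≈ 13700 J

Isothermal: W = nRT ln(V₂/V₁) = P₁V₁ ln(V₂/V₁).
P₁V₁ = (378 kPa)(38 L) = 14364 J.
W = 14364 × ln(98.8/38) = 14364 × 0.9555
W_by_gas = 13725 J.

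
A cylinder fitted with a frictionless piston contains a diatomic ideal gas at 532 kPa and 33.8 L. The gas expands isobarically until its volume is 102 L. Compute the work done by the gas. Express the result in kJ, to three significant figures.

W ≈ 36.3 kJ

Isobaric: W = P ΔV.
W = (532 kPa)(102 − 33.8 L) = (532)(68.2) = 36282 J.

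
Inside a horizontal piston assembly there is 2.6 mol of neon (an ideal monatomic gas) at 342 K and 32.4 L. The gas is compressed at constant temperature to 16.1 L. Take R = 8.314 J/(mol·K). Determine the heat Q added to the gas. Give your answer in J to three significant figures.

Isothermal ⇒ ΔU = 0, so Q = W = nRT ln(V₂/V₁).
Q = (2.6)(8.314)(342) ln(16.1/32.4) = 7393 × -0.6993 = -5170 J.

Q ≈ -5170 J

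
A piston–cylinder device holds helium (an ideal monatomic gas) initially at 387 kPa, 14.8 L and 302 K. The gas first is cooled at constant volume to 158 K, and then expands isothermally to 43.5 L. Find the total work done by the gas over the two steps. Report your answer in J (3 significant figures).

W_total ≈ 3230 J

Step 1 (isochoric): W = 0 (constant volume).
After step 1: P = 202.5 kPa (V unchanged).
Step 2 (isothermal): W = P₁V₁ ln(V₂/V₁) = (2997) ln(43.5/14.8) = 3231 J.
W_total = 0 + 3231 = 3231 J.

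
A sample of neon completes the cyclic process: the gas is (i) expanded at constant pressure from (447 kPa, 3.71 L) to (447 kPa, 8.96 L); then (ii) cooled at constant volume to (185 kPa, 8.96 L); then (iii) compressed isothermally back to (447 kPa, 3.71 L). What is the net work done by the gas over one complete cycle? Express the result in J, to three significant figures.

Leg (i): W = PΔV = (447)(8.96 − 3.71) = 2347 J.
Leg (ii): W = 0.
Leg (iii): W = PᵢVᵢ ln(V_f/Vᵢ) = (1658) ln(3.71/8.96) = -1462 J.
W_net = 2347 − 1462 = 885.2 J.

W_net ≈ 885 J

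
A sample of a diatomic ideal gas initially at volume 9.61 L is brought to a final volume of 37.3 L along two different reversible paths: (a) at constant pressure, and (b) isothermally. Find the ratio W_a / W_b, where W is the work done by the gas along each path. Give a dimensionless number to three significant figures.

W_a / W_b ≈ 2.12

Path (a) isobaric: W = P₁(V₂ − V₁) → W_a/(P₁V₁) = 2.881.
Path (b) isothermal: W = P₁V₁ ln(V₂/V₁) → W_b/(P₁V₁) = 1.356.
W_a / W_b = 2.881 / 1.356 = 2.125.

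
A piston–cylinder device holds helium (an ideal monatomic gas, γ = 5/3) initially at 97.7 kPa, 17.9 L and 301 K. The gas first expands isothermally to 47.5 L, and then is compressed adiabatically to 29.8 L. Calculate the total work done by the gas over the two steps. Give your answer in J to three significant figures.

Step 1 (isothermal): W = P₁V₁ ln(V₂/V₁) = (1749) ln(47.5/17.9) = 1707 J.
After step 1: P = 36.82 kPa, V = 47.5 L, T = 301 K.
Step 2 (adiabatic): W = (P₁V₁ − P₂V₂)/(γ−1) = (1749 − 2386)/0.667 = -956.3 J.
W_total = 1707 − 956.3 = 750.5 J.

W_total ≈ 750 J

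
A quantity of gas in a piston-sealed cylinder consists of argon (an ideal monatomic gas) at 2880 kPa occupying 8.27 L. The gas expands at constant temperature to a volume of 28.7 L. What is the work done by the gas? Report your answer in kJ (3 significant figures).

W ≈ 29.6 kJ

Isothermal: W = nRT ln(V₂/V₁) = P₁V₁ ln(V₂/V₁).
P₁V₁ = (2880 kPa)(8.27 L) = 23818 J.
W = 23818 × ln(28.7/8.27) = 23818 × 1.244
W_by_gas = 29635 J.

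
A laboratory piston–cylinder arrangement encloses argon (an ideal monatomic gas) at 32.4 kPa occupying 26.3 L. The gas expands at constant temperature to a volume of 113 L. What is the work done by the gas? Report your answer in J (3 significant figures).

W ≈ 1240 J

Isothermal: W = nRT ln(V₂/V₁) = P₁V₁ ln(V₂/V₁).
P₁V₁ = (32.4 kPa)(26.3 L) = 852.1 J.
W = 852.1 × ln(113/26.3) = 852.1 × 1.458
W_by_gas = 1242 J.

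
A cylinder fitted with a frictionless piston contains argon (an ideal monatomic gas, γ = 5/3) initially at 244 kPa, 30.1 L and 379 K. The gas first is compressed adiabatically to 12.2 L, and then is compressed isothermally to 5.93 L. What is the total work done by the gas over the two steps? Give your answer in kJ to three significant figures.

Step 1 (adiabatic): W = (P₁V₁ − P₂V₂)/(γ−1) = (7344 − 13410)/0.667 = -9098 J.
After step 1: P = 1099 kPa, V = 12.2 L, T = 692 K.
Step 2 (isothermal): W = P₁V₁ ln(V₂/V₁) = (13410) ln(5.93/12.2) = -9674 J.
W_total = -9098 − 9674 = -18772 J.

W_total ≈ -18.8 kJ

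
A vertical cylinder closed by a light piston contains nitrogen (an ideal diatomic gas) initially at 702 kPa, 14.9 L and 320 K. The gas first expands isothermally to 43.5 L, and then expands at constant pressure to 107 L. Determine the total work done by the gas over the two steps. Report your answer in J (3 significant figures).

W_total ≈ 26500 J

Step 1 (isothermal): W = P₁V₁ ln(V₂/V₁) = (10460) ln(43.5/14.9) = 11207 J.
After step 1: P = 240.5 kPa, V = 43.5 L, T = 320 K.
Step 2 (isobaric): W = PΔV = (240.5 kPa)(107 − 43.5 L) = 15269 J.
W_total = 11207 + 15269 = 26476 J.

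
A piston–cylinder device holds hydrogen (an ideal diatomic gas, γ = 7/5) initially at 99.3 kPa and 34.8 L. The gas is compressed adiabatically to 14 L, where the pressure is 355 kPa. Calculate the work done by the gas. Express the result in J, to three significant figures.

Adiabatic: W = (P₁V₁ − P₂V₂)/(γ − 1) with γ = 7/5.
P₁V₁ = 3456 J, P₂V₂ = 4970 J.
W = (3456 − 4970) / 0.4 = -3786 J.

W ≈ -3790 J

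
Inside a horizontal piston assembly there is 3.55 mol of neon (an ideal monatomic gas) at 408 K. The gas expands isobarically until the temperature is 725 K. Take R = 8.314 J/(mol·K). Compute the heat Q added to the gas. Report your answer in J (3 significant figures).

Isobaric: W = nRΔT = (3.55)(8.314)(317) = 9356 J.
ΔU = nCᵥΔT with Cᵥ = 3R/2: ΔU = (3.55)(12.47)(317) = 14034 J.
Q = ΔU + W = 14034 + 9356 = 23390 J.

Q ≈ 23400 J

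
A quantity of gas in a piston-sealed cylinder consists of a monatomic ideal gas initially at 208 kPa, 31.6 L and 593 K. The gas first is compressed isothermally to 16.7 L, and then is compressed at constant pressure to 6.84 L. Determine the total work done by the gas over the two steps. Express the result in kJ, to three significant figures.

W_total ≈ -8.07 kJ

Step 1 (isothermal): W = P₁V₁ ln(V₂/V₁) = (6573) ln(16.7/31.6) = -4192 J.
After step 1: P = 393.6 kPa, V = 16.7 L, T = 593 K.
Step 2 (isobaric): W = PΔV = (393.6 kPa)(6.84 − 16.7 L) = -3881 J.
W_total = -4192 − 3881 = -8072 J.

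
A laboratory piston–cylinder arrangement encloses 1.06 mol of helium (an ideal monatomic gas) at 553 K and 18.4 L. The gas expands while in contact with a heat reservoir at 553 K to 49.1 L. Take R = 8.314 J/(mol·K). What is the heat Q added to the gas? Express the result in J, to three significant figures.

Isothermal ⇒ ΔU = 0, so Q = W = nRT ln(V₂/V₁).
Q = (1.06)(8.314)(553) ln(49.1/18.4) = 4874 × 0.9815 = 4783 J.

Q ≈ 4780 J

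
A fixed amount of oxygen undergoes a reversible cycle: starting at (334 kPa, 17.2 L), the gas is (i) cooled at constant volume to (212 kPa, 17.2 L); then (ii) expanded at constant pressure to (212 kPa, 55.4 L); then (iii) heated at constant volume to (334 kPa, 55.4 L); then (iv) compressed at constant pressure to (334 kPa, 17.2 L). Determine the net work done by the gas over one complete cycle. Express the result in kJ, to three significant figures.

Constant-volume legs do no work.
W(ii) = (212)(55.4 − 17.2) = 8098 J; W(iv) = (334)(17.2 − 55.4) = -12759 J.
W_net = 8098 − 12759 = -4660 J (the counter-clockwise enclosed area).

W_net ≈ -4.66 kJ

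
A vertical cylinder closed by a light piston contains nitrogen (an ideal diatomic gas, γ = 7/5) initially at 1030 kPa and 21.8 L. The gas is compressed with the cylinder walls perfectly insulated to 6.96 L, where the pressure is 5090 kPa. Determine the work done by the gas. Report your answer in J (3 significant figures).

W ≈ -32400 J

Adiabatic: W = (P₁V₁ − P₂V₂)/(γ − 1) with γ = 7/5.
P₁V₁ = 22454 J, P₂V₂ = 35426 J.
W = (22454 − 35426) / 0.4 = -32431 J.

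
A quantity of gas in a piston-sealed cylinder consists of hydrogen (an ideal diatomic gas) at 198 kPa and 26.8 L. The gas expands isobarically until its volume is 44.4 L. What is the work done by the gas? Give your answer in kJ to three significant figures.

W ≈ 3.48 kJ

Isobaric: W = P ΔV.
W = (198 kPa)(44.4 − 26.8 L) = (198)(17.6) = 3485 J.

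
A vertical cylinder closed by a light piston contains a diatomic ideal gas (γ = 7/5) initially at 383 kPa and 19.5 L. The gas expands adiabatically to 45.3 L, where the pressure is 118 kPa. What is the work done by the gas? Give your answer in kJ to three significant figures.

Adiabatic: W = (P₁V₁ − P₂V₂)/(γ − 1) with γ = 7/5.
P₁V₁ = 7468 J, P₂V₂ = 5345 J.
W = (7468 − 5345) / 0.4 = 5308 J.

W ≈ 5.31 kJ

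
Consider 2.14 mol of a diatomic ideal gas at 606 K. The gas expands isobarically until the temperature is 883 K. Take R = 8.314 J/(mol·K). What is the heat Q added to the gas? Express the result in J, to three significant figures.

Isobaric: W = nRΔT = (2.14)(8.314)(277) = 4928 J.
ΔU = nCᵥΔT with Cᵥ = 5R/2: ΔU = (2.14)(20.79)(277) = 12321 J.
Q = ΔU + W = 12321 + 4928 = 17249 J.

Q ≈ 17200 J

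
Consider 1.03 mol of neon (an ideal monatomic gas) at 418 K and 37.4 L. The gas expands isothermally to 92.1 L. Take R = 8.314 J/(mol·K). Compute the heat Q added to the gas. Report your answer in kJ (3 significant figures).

Isothermal ⇒ ΔU = 0, so Q = W = nRT ln(V₂/V₁).
Q = (1.03)(8.314)(418) ln(92.1/37.4) = 3580 × 0.9012 = 3226 J.

Q ≈ 3.23 kJ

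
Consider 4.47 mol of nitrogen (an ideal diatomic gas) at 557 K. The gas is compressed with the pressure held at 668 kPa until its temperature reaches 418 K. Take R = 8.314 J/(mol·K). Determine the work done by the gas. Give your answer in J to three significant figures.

W ≈ -5170 J

Isobaric: W = P ΔV = nR ΔT.
W = (4.47)(8.314)(418 − 557) = -5166 J.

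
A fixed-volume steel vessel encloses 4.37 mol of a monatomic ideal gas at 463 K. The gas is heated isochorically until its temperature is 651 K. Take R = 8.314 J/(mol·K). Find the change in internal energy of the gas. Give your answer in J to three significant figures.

ΔU ≈ 10200 J

Constant volume ⇒ W = 0, so Q = ΔU = nCᵥΔT with Cᵥ = 3R/2 = 12.47 J/(mol·K).
ΔU = (4.37)(12.47)(651 − 463) = 10246 J.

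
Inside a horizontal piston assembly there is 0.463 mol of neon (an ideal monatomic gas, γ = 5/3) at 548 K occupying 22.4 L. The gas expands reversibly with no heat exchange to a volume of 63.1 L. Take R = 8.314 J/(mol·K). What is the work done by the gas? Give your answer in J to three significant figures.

Adiabatic: TV^(γ−1) = const with γ = 5/3.
T₂ = T₁ (V₁/V₂)^(γ−1) = 548 × (22.4/63.1)^0.667 = 548 × 0.5014 = 274.7 K.
W_by = nCᵥ(T₁ − T₂) = (0.463)(12.47)(548 − 274.7) = 1578 J.

W ≈ 1580 J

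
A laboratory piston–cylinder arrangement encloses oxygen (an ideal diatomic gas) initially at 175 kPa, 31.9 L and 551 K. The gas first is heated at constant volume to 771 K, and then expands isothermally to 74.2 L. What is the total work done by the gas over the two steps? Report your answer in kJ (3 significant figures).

W_total ≈ 6.59 kJ

Step 1 (isochoric): W = 0 (constant volume).
After step 1: P = 244.9 kPa (V unchanged).
Step 2 (isothermal): W = P₁V₁ ln(V₂/V₁) = (7811) ln(74.2/31.9) = 6594 J.
W_total = 0 + 6594 = 6594 J.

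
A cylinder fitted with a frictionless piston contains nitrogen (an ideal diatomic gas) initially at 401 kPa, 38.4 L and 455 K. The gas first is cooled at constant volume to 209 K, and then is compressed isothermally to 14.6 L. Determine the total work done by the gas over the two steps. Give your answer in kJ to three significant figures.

Step 1 (isochoric): W = 0 (constant volume).
After step 1: P = 184.2 kPa (V unchanged).
Step 2 (isothermal): W = P₁V₁ ln(V₂/V₁) = (7073) ln(14.6/38.4) = -6840 J.
W_total = 0 − 6840 = -6840 J.

W_total ≈ -6.84 kJ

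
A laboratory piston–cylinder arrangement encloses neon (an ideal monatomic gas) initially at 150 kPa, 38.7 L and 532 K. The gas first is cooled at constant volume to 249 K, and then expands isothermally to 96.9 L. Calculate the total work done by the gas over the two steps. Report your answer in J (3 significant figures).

Step 1 (isochoric): W = 0 (constant volume).
After step 1: P = 70.21 kPa (V unchanged).
Step 2 (isothermal): W = P₁V₁ ln(V₂/V₁) = (2717) ln(96.9/38.7) = 2494 J.
W_total = 0 + 2494 = 2494 J.

W_total ≈ 2490 J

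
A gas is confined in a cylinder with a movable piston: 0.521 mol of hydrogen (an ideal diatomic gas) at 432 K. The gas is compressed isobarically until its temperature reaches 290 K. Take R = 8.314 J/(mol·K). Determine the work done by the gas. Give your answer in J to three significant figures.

W ≈ -615 J

Isobaric: W = P ΔV = nR ΔT.
W = (0.521)(8.314)(290 − 432) = -615.1 J.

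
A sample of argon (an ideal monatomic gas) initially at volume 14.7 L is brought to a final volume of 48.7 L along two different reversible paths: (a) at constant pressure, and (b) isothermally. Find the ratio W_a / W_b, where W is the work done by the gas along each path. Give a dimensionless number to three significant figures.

W_a / W_b ≈ 1.93

Path (a) isobaric: W = P₁(V₂ − V₁) → W_a/(P₁V₁) = 2.313.
Path (b) isothermal: W = P₁V₁ ln(V₂/V₁) → W_b/(P₁V₁) = 1.198.
W_a / W_b = 2.313 / 1.198 = 1.931.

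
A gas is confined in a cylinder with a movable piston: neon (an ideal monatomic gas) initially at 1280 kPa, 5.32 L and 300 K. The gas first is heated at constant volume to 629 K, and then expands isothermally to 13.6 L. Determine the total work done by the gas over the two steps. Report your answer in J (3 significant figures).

W_total ≈ 13400 J

Step 1 (isochoric): W = 0 (constant volume).
After step 1: P = 2684 kPa (V unchanged).
Step 2 (isothermal): W = P₁V₁ ln(V₂/V₁) = (14277) ln(13.6/5.32) = 13401 J.
W_total = 0 + 13401 = 13401 J.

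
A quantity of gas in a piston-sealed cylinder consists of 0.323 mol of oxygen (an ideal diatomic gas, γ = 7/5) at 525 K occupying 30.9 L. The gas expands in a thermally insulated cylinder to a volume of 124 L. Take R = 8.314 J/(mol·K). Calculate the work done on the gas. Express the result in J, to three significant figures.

Adiabatic: TV^(γ−1) = const with γ = 7/5.
T₂ = T₁ (V₁/V₂)^(γ−1) = 525 × (30.9/124)^0.4 = 525 × 0.5736 = 301.1 K.
W_by = nCᵥ(T₁ − T₂) = (0.323)(20.79)(525 − 301.1) = 1503 J.
Work on gas = −W_by = -1503 J.

W ≈ -1500 J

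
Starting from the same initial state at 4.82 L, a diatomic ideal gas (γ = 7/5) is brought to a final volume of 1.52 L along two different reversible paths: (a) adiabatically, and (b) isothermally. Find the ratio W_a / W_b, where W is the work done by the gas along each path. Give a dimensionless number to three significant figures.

W_a / W_b ≈ 1.27

Path (a) adiabatic: W = P₁V₁(1 − (V₁/V₂)^(γ−1))/(γ−1) → W_a/(P₁V₁) = -1.467.
Path (b) isothermal: W = P₁V₁ ln(V₂/V₁) → W_b/(P₁V₁) = -1.154.
W_a / W_b = -1.467 / -1.154 = 1.271.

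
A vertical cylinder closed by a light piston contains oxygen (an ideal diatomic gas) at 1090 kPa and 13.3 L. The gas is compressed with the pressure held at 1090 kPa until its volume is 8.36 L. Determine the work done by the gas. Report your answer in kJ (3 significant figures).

Isobaric: W = P ΔV.
W = (1090 kPa)(8.36 − 13.3 L) = (1090)(-4.94) = -5385 J.

W ≈ -5.38 kJ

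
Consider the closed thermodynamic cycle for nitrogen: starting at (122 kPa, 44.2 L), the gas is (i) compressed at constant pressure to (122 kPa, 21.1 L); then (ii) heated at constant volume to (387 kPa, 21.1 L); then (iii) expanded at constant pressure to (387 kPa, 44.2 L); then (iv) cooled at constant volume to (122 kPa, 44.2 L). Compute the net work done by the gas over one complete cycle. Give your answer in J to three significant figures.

W_net ≈ 6120 J

Constant-volume legs do no work.
W(i) = (122)(21.1 − 44.2) = -2818 J; W(iii) = (387)(44.2 − 21.1) = 8940 J.
W_net = -2818 + 8940 = 6122 J (the clockwise enclosed area).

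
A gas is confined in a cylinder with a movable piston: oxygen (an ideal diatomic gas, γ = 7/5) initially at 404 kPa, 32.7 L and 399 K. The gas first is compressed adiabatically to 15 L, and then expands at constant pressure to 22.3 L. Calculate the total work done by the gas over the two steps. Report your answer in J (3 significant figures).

W_total ≈ -3300 J

Step 1 (adiabatic): W = (P₁V₁ − P₂V₂)/(γ−1) = (13211 − 18043)/0.4 = -12081 J.
After step 1: P = 1203 kPa, V = 15 L, T = 544.9 K.
Step 2 (isobaric): W = PΔV = (1203 kPa)(22.3 − 15 L) = 8781 J.
W_total = -12081 + 8781 = -3300 J.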